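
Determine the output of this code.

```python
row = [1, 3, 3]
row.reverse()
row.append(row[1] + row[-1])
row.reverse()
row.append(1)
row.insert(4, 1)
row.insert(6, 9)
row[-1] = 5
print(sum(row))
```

18

reverse → [3, 3, 1]
append row[1]+row[-1] = 3+1 = 4 → [3, 3, 1, 4]
reverse → [4, 1, 3, 3]
append 1 → [4, 1, 3, 3, 1]
insert 1 at 4 → [4, 1, 3, 3, 1, 1]
insert 9 at 6 → [4, 1, 3, 3, 1, 1, 9]
row[-1] = 5 → [4, 1, 3, 3, 1, 1, 5]
sum = 18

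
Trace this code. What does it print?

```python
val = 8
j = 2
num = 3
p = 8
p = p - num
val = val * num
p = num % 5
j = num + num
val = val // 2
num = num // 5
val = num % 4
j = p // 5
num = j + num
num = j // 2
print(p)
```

p = 8-3 = 5
val = 8*3 = 24
p = 3%5 = 3
j = 3+3 = 6
val = 24//2 = 12
num = 3//5 = 0
val = 0%4 = 0
j = 3//5 = 0
num = 0+0 = 0
num = 0//2 = 0

3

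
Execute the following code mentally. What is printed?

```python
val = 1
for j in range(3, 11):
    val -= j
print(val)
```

-51

j=3: val = 1-3 = -2
j=4: val = (-2)-4 = -6
j=5: val = (-6)-5 = -11
j=6: val = (-11)-6 = -17
j=7: val = (-17)-7 = -24
j=8: val = (-24)-8 = -32
j=9: val = (-32)-9 = -41
j=10: val = (-41)-10 = -51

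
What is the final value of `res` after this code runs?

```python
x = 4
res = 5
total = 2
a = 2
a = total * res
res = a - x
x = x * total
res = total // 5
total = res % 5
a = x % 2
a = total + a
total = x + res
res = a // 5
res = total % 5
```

a = 2*5 = 10
res = 10-4 = 6
x = 4*2 = 8
res = 2//5 = 0
total = 0%5 = 0
a = 8%2 = 0
a = 0+0 = 0
total = 8+0 = 8
res = 0//5 = 0
res = 8%5 = 3

3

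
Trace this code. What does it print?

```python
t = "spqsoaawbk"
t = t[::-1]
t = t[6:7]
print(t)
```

s

reverse → 'kbwaaosqps'
slice [6:7] → 's'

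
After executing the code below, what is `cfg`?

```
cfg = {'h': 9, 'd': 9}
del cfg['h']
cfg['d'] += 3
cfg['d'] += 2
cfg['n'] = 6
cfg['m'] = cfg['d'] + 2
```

{'d': 14, 'n': 6, 'm': 16}

del 'h' → {'d': 9}
cfg['d'] = 9+3 = 12 → {'d': 12}
cfg['d'] = 12+2 = 14 → {'d': 14}
cfg['n'] = 6 → {'d': 14, 'n': 6}
cfg['m'] = cfg['d']+2 = 16 → {'d': 14, 'n': 6, 'm': 16}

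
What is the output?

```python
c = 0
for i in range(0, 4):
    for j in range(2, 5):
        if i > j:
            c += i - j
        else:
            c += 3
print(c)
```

i=0,j=2: not 0>2, c = 0+3 = 3
i=0,j=3: not 0>3, c = 3+3 = 6
i=0,j=4: not 0>4, c = 6+3 = 9
i=1,j=2: not 1>2, c = 9+3 = 12
i=1,j=3: not 1>3, c = 12+3 = 15
i=1,j=4: not 1>4, c = 15+3 = 18
i=2,j=2: not 2>2, c = 18+3 = 21
i=2,j=3: not 2>3, c = 21+3 = 24
i=2,j=4: not 2>4, c = 24+3 = 27
i=3,j=2: 3>2, c = 27+1 = 28
i=3,j=3: not 3>3, c = 28+3 = 31
i=3,j=4: not 3>4, c = 31+3 = 34

34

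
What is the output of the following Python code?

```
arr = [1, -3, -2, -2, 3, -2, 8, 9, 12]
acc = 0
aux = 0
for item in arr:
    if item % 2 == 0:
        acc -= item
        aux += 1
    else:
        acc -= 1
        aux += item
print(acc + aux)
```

item=1: not even, acc = 0-1 = -1; aux=1
item=-3: not even, acc = (-1)-1 = -2; aux=-2
item=-2: even, acc = (-2)-(-2) = 0; aux=-1
item=-2: even, acc = 0-(-2) = 2; aux=0
item=3: not even, acc = 2-1 = 1; aux=3
item=-2: even, acc = 1-(-2) = 3; aux=4
item=8: even, acc = 3-8 = -5; aux=5
item=9: not even, acc = (-5)-1 = -6; aux=14
item=12: even, acc = (-6)-12 = -18; aux=15
acc+aux = (-18)+15 = -3

-3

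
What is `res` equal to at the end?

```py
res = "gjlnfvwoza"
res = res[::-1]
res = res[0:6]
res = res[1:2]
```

reverse → 'azowvfnljg'
slice [0:6] → 'azowvf'
slice [1:2] → 'z'

'z'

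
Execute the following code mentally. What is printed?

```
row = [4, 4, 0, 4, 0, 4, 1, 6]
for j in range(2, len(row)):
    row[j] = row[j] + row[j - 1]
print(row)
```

[4, 4, 4, 8, 8, 12, 13, 19]

j=2: row[2] = 0+4 = 4 → [4, 4, 4, 4, 0, 4, 1, 6]
j=3: row[3] = 4+4 = 8 → [4, 4, 4, 8, 0, 4, 1, 6]
j=4: row[4] = 0+8 = 8 → [4, 4, 4, 8, 8, 4, 1, 6]
j=5: row[5] = 4+8 = 12 → [4, 4, 4, 8, 8, 12, 1, 6]
j=6: row[6] = 1+12 = 13 → [4, 4, 4, 8, 8, 12, 13, 6]
j=7: row[7] = 6+13 = 19 → [4, 4, 4, 8, 8, 12, 13, 19]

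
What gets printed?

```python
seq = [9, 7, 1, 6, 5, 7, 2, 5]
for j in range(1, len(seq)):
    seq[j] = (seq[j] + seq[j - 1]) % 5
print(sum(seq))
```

j=1: seq[1] = (7+9)%5 = 1 → [9, 1, 1, 6, 5, 7, 2, 5]
j=2: seq[2] = (1+1)%5 = 2 → [9, 1, 2, 6, 5, 7, 2, 5]
j=3: seq[3] = (6+2)%5 = 3 → [9, 1, 2, 3, 5, 7, 2, 5]
j=4: seq[4] = (5+3)%5 = 3 → [9, 1, 2, 3, 3, 7, 2, 5]
j=5: seq[5] = (7+3)%5 = 0 → [9, 1, 2, 3, 3, 0, 2, 5]
j=6: seq[6] = (2+0)%5 = 2 → [9, 1, 2, 3, 3, 0, 2, 5]
j=7: seq[7] = (5+2)%5 = 2 → [9, 1, 2, 3, 3, 0, 2, 2]
sum = 22

22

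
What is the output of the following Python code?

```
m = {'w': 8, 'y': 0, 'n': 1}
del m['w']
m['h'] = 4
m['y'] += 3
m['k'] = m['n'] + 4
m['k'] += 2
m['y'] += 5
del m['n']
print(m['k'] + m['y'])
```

15

del 'w' → {'y': 0, 'n': 1}
m['h'] = 4 → {'y': 0, 'n': 1, 'h': 4}
m['y'] = 0+3 = 3 → {'y': 3, 'n': 1, 'h': 4}
m['k'] = m['n']+4 = 5 → {'y': 3, 'n': 1, 'h': 4, 'k': 5}
m['k'] = 5+2 = 7 → {'y': 3, 'n': 1, 'h': 4, 'k': 7}
m['y'] = 3+5 = 8 → {'y': 8, 'n': 1, 'h': 4, 'k': 7}
del 'n' → {'y': 8, 'h': 4, 'k': 7}
m['k']+m['y'] = 7+8 = 15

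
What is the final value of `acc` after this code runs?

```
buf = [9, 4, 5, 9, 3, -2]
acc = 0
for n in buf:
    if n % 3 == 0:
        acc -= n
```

-21

n=9: %3==0, acc = 0-9 = -9
n=4: not %3==0
n=5: not %3==0
n=9: %3==0, acc = (-9)-9 = -18
n=3: %3==0, acc = (-18)-3 = -21
n=-2: not %3==0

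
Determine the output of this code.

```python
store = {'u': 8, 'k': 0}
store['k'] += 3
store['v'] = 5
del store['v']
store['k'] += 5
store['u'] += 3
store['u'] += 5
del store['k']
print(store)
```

store['k'] = 0+3 = 3 → {'u': 8, 'k': 3}
store['v'] = 5 → {'u': 8, 'k': 3, 'v': 5}
del 'v' → {'u': 8, 'k': 3}
store['k'] = 3+5 = 8 → {'u': 8, 'k': 8}
store['u'] = 8+3 = 11 → {'u': 11, 'k': 8}
store['u'] = 11+5 = 16 → {'u': 16, 'k': 8}
del 'k' → {'u': 16}

{'u': 16}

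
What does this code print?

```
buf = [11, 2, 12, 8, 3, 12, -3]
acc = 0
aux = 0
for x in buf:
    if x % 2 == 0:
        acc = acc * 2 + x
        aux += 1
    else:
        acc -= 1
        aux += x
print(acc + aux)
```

x=11: not even, acc = 0-1 = -1; aux=11
x=2: even, acc = (-1)*2+2 = 0; aux=12
x=12: even, acc = 0*2+12 = 12; aux=13
x=8: even, acc = 12*2+8 = 32; aux=14
x=3: not even, acc = 32-1 = 31; aux=17
x=12: even, acc = 31*2+12 = 74; aux=18
x=-3: not even, acc = 74-1 = 73; aux=15
acc+aux = 73+15 = 88

88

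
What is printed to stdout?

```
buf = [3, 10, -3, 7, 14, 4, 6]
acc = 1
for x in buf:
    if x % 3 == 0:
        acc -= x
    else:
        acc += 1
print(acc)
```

x=3: %3==0, acc = 1-3 = -2
x=10: not %3==0, acc = (-2)+1 = -1
x=-3: %3==0, acc = (-1)-(-3) = 2
x=7: not %3==0, acc = 2+1 = 3
x=14: not %3==0, acc = 3+1 = 4
x=4: not %3==0, acc = 4+1 = 5
x=6: %3==0, acc = 5-6 = -1

-1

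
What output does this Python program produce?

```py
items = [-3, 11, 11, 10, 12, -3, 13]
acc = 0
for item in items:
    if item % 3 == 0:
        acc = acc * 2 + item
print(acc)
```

9

item=-3: %3==0, acc = 0*2+(-3) = -3
item=11: not %3==0
item=11: not %3==0
item=10: not %3==0
item=12: %3==0, acc = (-3)*2+12 = 6
item=-3: %3==0, acc = 6*2+(-3) = 9
item=13: not %3==0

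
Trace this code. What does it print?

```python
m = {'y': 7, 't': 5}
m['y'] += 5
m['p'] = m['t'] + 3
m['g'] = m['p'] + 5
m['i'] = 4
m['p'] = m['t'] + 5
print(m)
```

m['y'] = 7+5 = 12 → {'y': 12, 't': 5}
m['p'] = m['t']+3 = 8 → {'y': 12, 't': 5, 'p': 8}
m['g'] = m['p']+5 = 13 → {'y': 12, 't': 5, 'p': 8, 'g': 13}
m['i'] = 4 → {'y': 12, 't': 5, 'p': 8, 'g': 13, 'i': 4}
m['p'] = m['t']+5 = 10 → {'y': 12, 't': 5, 'p': 10, 'g': 13, 'i': 4}

{'y': 12, 't': 5, 'p': 10, 'g': 13, 'i': 4}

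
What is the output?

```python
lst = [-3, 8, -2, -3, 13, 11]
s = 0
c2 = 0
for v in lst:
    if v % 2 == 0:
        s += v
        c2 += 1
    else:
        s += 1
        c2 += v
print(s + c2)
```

v=-3: not even, s = 0+1 = 1; c2=-3
v=8: even, s = 1+8 = 9; c2=-2
v=-2: even, s = 9+(-2) = 7; c2=-1
v=-3: not even, s = 7+1 = 8; c2=-4
v=13: not even, s = 8+1 = 9; c2=9
v=11: not even, s = 9+1 = 10; c2=20
s+c2 = 10+20 = 30

30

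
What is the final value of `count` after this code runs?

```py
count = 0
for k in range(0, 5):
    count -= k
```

k=0: count = 0-0 = 0
k=1: count = 0-1 = -1
k=2: count = (-1)-2 = -3
k=3: count = (-3)-3 = -6
k=4: count = (-6)-4 = -10

-10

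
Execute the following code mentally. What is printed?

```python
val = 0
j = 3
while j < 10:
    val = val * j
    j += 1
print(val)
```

j=3: val = 0*3 = 0
j=4: val = 0*4 = 0
j=5: val = 0*5 = 0
j=6: val = 0*6 = 0
j=7: val = 0*7 = 0
j=8: val = 0*8 = 0
j=9: val = 0*9 = 0

0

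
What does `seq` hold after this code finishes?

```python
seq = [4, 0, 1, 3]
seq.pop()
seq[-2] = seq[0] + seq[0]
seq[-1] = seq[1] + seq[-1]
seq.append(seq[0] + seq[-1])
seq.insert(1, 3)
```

[4, 3, 8, 9, 13]

pop() removes 3 → [4, 0, 1]
seq[-2] = seq[0]+seq[0] = 4+4 = 8 → [4, 8, 1]
seq[-1] = seq[1]+seq[-1] = 8+1 = 9 → [4, 8, 9]
append seq[0]+seq[-1] = 4+9 = 13 → [4, 8, 9, 13]
insert 3 at 1 → [4, 3, 8, 9, 13]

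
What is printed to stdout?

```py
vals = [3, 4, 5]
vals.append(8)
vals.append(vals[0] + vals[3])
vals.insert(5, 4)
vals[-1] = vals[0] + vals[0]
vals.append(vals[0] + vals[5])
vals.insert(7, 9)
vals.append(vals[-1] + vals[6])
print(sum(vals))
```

append 8 → [3, 4, 5, 8]
append vals[0]+vals[3] = 3+8 = 11 → [3, 4, 5, 8, 11]
insert 4 at 5 → [3, 4, 5, 8, 11, 4]
vals[-1] = vals[0]+vals[0] = 3+3 = 6 → [3, 4, 5, 8, 11, 6]
append vals[0]+vals[5] = 3+6 = 9 → [3, 4, 5, 8, 11, 6, 9]
insert 9 at 7 → [3, 4, 5, 8, 11, 6, 9, 9]
append vals[-1]+vals[6] = 9+9 = 18 → [3, 4, 5, 8, 11, 6, 9, 9, 18]
sum = 73

73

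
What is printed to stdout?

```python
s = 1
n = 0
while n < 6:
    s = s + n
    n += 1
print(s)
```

n=0: s = 1+0 = 1
n=1: s = 1+1 = 2
n=2: s = 2+2 = 4
n=3: s = 4+3 = 7
n=4: s = 7+4 = 11
n=5: s = 11+5 = 16

16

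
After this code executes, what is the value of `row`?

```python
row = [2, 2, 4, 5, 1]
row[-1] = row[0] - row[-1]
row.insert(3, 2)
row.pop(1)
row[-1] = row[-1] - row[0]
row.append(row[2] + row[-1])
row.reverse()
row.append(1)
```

[1, -1, 5, 2, 4, 2, 1]

row[-1] = row[0]-row[-1] = 2-1 = 1 → [2, 2, 4, 5, 1]
insert 2 at 3 → [2, 2, 4, 2, 5, 1]
pop(1) removes 2 → [2, 4, 2, 5, 1]
row[-1] = row[-1]-row[0] = 1-2 = -1 → [2, 4, 2, 5, -1]
append row[2]+row[-1] = 2+(-1) = 1 → [2, 4, 2, 5, -1, 1]
reverse → [1, -1, 5, 2, 4, 2]
append 1 → [1, -1, 5, 2, 4, 2, 1]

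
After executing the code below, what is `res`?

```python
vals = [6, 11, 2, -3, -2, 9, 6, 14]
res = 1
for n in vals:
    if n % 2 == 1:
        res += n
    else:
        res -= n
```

n=6: not odd, res = 1-6 = -5
n=11: odd, res = (-5)+11 = 6
n=2: not odd, res = 6-2 = 4
n=-3: odd, res = 4+(-3) = 1
n=-2: not odd, res = 1-(-2) = 3
n=9: odd, res = 3+9 = 12
n=6: not odd, res = 12-6 = 6
n=14: not odd, res = 6-14 = -8

-8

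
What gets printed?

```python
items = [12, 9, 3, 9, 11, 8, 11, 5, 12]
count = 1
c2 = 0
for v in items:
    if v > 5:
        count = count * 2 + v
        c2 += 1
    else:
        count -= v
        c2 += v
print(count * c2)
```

20640

v=12: >5, count = 1*2+12 = 14; c2=1
v=9: >5, count = 14*2+9 = 37; c2=2
v=3: not >5, count = 37-3 = 34; c2=5
v=9: >5, count = 34*2+9 = 77; c2=6
v=11: >5, count = 77*2+11 = 165; c2=7
v=8: >5, count = 165*2+8 = 338; c2=8
v=11: >5, count = 338*2+11 = 687; c2=9
v=5: not >5, count = 687-5 = 682; c2=14
v=12: >5, count = 682*2+12 = 1376; c2=15
count*c2 = 1376*15 = 20640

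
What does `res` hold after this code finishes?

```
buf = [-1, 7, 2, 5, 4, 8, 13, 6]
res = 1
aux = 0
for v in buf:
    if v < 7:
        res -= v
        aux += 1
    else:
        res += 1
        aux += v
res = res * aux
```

v=-1: <7, res = 1-(-1) = 2; aux=1
v=7: not <7, res = 2+1 = 3; aux=8
v=2: <7, res = 3-2 = 1; aux=9
v=5: <7, res = 1-5 = -4; aux=10
v=4: <7, res = (-4)-4 = -8; aux=11
v=8: not <7, res = (-8)+1 = -7; aux=19
v=13: not <7, res = (-7)+1 = -6; aux=32
v=6: <7, res = (-6)-6 = -12; aux=33
res*aux = (-12)*33 = -396

-396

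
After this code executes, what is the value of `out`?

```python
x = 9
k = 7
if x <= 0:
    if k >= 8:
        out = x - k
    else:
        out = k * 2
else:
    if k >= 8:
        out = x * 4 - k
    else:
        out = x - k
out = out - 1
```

x=9, k=7
x <= 0 is False; k >= 8 is False
→ out = x - k = 2
out = 2-1 = 1

1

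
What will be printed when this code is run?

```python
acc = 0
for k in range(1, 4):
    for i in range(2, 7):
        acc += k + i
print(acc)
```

90

k=1,i=2: acc = 0+3 = 3
k=1,i=3: acc = 3+4 = 7
k=1,i=4: acc = 7+5 = 12
k=1,i=5: acc = 12+6 = 18
k=1,i=6: acc = 18+7 = 25
k=2,i=2: acc = 25+4 = 29
k=2,i=3: acc = 29+5 = 34
k=2,i=4: acc = 34+6 = 40
k=2,i=5: acc = 40+7 = 47
k=2,i=6: acc = 47+8 = 55
k=3,i=2: acc = 55+5 = 60
k=3,i=3: acc = 60+6 = 66
k=3,i=4: acc = 66+7 = 73
k=3,i=5: acc = 73+8 = 81
k=3,i=6: acc = 81+9 = 90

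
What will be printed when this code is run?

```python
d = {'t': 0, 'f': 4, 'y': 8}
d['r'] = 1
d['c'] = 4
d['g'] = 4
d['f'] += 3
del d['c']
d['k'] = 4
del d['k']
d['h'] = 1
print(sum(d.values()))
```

d['r'] = 1 → {'t': 0, 'f': 4, 'y': 8, 'r': 1}
d['c'] = 4 → {'t': 0, 'f': 4, 'y': 8, 'r': 1, 'c': 4}
d['g'] = 4 → {'t': 0, 'f': 4, 'y': 8, 'r': 1, 'c': 4, 'g': 4}
d['f'] = 4+3 = 7 → {'t': 0, 'f': 7, 'y': 8, 'r': 1, 'c': 4, 'g': 4}
del 'c' → {'t': 0, 'f': 7, 'y': 8, 'r': 1, 'g': 4}
d['k'] = 4 → {'t': 0, 'f': 7, 'y': 8, 'r': 1, 'g': 4, 'k': 4}
del 'k' → {'t': 0, 'f': 7, 'y': 8, 'r': 1, 'g': 4}
d['h'] = 1 → {'t': 0, 'f': 7, 'y': 8, 'r': 1, 'g': 4, 'h': 1}
sum of values = 21

21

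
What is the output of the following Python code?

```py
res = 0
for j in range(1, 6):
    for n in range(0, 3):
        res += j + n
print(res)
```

60

j=1,n=0: res = 0+1 = 1
j=1,n=1: res = 1+2 = 3
j=1,n=2: res = 3+3 = 6
j=2,n=0: res = 6+2 = 8
j=2,n=1: res = 8+3 = 11
j=2,n=2: res = 11+4 = 15
j=3,n=0: res = 15+3 = 18
j=3,n=1: res = 18+4 = 22
j=3,n=2: res = 22+5 = 27
j=4,n=0: res = 27+4 = 31
j=4,n=1: res = 31+5 = 36
j=4,n=2: res = 36+6 = 42
j=5,n=0: res = 42+5 = 47
j=5,n=1: res = 47+6 = 53
j=5,n=2: res = 53+7 = 60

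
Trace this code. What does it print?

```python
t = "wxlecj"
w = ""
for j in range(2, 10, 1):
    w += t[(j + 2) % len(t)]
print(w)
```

j=2: add t[4]='c' → 'c'
j=3: add t[5]='j' → 'cj'
j=4: add t[0]='w' → 'cjw'
j=5: add t[1]='x' → 'cjwx'
j=6: add t[2]='l' → 'cjwxl'
j=7: add t[3]='e' → 'cjwxle'
j=8: add t[4]='c' → 'cjwxlec'
j=9: add t[5]='j' → 'cjwxlecj'

cjwxlecj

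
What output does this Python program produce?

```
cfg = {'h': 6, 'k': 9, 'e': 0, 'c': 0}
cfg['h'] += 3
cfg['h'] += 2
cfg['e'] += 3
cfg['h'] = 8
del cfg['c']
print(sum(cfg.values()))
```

20

cfg['h'] = 6+3 = 9 → {'h': 9, 'k': 9, 'e': 0, 'c': 0}
cfg['h'] = 9+2 = 11 → {'h': 11, 'k': 9, 'e': 0, 'c': 0}
cfg['e'] = 0+3 = 3 → {'h': 11, 'k': 9, 'e': 3, 'c': 0}
cfg['h'] = 8 → {'h': 8, 'k': 9, 'e': 3, 'c': 0}
del 'c' → {'h': 8, 'k': 9, 'e': 3}
sum of values = 20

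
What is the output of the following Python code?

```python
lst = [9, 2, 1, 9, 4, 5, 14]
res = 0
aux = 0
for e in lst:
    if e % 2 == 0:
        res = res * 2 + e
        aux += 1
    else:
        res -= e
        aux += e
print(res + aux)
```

e=9: not even, res = 0-9 = -9; aux=9
e=2: even, res = (-9)*2+2 = -16; aux=10
e=1: not even, res = (-16)-1 = -17; aux=11
e=9: not even, res = (-17)-9 = -26; aux=20
e=4: even, res = (-26)*2+4 = -48; aux=21
e=5: not even, res = (-48)-5 = -53; aux=26
e=14: even, res = (-53)*2+14 = -92; aux=27
res+aux = (-92)+27 = -65

-65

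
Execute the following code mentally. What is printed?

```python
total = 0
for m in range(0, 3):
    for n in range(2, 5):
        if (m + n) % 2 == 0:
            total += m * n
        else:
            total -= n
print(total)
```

m=0,n=2: even sum, total = 0+0 = 0
m=0,n=3: odd sum, total = 0-3 = -3
m=0,n=4: even sum, total = (-3)+0 = -3
m=1,n=2: odd sum, total = (-3)-2 = -5
m=1,n=3: even sum, total = (-5)+3 = -2
m=1,n=4: odd sum, total = (-2)-4 = -6
m=2,n=2: even sum, total = (-6)+4 = -2
m=2,n=3: odd sum, total = (-2)-3 = -5
m=2,n=4: even sum, total = (-5)+8 = 3

3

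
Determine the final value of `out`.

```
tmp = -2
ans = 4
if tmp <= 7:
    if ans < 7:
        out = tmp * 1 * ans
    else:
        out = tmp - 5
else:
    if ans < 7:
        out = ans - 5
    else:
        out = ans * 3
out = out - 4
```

tmp=-2, ans=4
tmp <= 7 is True; ans < 7 is True
→ out = tmp * 1 * ans = -8
out = (-8)-4 = -12

-12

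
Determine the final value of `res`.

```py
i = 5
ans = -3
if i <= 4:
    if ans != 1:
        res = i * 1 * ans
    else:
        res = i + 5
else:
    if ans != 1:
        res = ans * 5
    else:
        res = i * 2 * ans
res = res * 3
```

-45

i=5, ans=-3
i <= 4 is False; ans != 1 is True
→ res = ans * 5 = -15
res = (-15)*3 = -45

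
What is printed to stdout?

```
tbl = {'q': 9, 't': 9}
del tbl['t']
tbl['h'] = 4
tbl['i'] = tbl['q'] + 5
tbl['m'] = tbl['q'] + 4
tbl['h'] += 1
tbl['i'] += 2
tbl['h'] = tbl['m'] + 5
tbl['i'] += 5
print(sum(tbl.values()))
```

del 't' → {'q': 9}
tbl['h'] = 4 → {'q': 9, 'h': 4}
tbl['i'] = tbl['q']+5 = 14 → {'q': 9, 'h': 4, 'i': 14}
tbl['m'] = tbl['q']+4 = 13 → {'q': 9, 'h': 4, 'i': 14, 'm': 13}
tbl['h'] = 4+1 = 5 → {'q': 9, 'h': 5, 'i': 14, 'm': 13}
tbl['i'] = 14+2 = 16 → {'q': 9, 'h': 5, 'i': 16, 'm': 13}
tbl['h'] = tbl['m']+5 = 18 → {'q': 9, 'h': 18, 'i': 16, 'm': 13}
tbl['i'] = 16+5 = 21 → {'q': 9, 'h': 18, 'i': 21, 'm': 13}
sum of values = 61

61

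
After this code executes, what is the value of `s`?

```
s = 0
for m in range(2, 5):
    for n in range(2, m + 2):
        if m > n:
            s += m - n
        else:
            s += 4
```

28

m=2,n=2: not 2>2, s = 0+4 = 4
m=2,n=3: not 2>3, s = 4+4 = 8
m=3,n=2: 3>2, s = 8+1 = 9
m=3,n=3: not 3>3, s = 9+4 = 13
m=3,n=4: not 3>4, s = 13+4 = 17
m=4,n=2: 4>2, s = 17+2 = 19
m=4,n=3: 4>3, s = 19+1 = 20
m=4,n=4: not 4>4, s = 20+4 = 24
m=4,n=5: not 4>5, s = 24+4 = 28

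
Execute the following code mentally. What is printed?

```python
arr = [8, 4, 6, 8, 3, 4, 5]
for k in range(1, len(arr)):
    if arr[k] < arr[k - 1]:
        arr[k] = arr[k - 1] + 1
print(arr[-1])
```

14

k=1: 4<8, arr[1] = 8+1 = 9 → [8, 9, 6, 8, 3, 4, 5]
k=2: 6<9, arr[2] = 9+1 = 10 → [8, 9, 10, 8, 3, 4, 5]
k=3: 8<10, arr[3] = 10+1 = 11 → [8, 9, 10, 11, 3, 4, 5]
k=4: 3<11, arr[4] = 11+1 = 12 → [8, 9, 10, 11, 12, 4, 5]
k=5: 4<12, arr[5] = 12+1 = 13 → [8, 9, 10, 11, 12, 13, 5]
k=6: 5<13, arr[6] = 13+1 = 14 → [8, 9, 10, 11, 12, 13, 14]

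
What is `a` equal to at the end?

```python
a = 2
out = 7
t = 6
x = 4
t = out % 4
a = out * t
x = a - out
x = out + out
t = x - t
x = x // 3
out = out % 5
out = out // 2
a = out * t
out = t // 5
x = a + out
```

t = 7%4 = 3
a = 7*3 = 21
x = 21-7 = 14
x = 7+7 = 14
t = 14-3 = 11
x = 14//3 = 4
out = 7%5 = 2
out = 2//2 = 1
a = 1*11 = 11
out = 11//5 = 2
x = 11+2 = 13

11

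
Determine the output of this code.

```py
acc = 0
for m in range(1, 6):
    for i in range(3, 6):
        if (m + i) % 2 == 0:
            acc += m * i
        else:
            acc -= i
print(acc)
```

68

m=1,i=3: even sum, acc = 0+3 = 3
m=1,i=4: odd sum, acc = 3-4 = -1
m=1,i=5: even sum, acc = (-1)+5 = 4
m=2,i=3: odd sum, acc = 4-3 = 1
m=2,i=4: even sum, acc = 1+8 = 9
m=2,i=5: odd sum, acc = 9-5 = 4
m=3,i=3: even sum, acc = 4+9 = 13
m=3,i=4: odd sum, acc = 13-4 = 9
m=3,i=5: even sum, acc = 9+15 = 24
m=4,i=3: odd sum, acc = 24-3 = 21
m=4,i=4: even sum, acc = 21+16 = 37
m=4,i=5: odd sum, acc = 37-5 = 32
m=5,i=3: even sum, acc = 32+15 = 47
m=5,i=4: odd sum, acc = 47-4 = 43
m=5,i=5: even sum, acc = 43+25 = 68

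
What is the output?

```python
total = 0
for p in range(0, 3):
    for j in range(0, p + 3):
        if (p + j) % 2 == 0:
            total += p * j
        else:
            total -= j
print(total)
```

p=0,j=0: even sum, total = 0+0 = 0
p=0,j=1: odd sum, total = 0-1 = -1
p=0,j=2: even sum, total = (-1)+0 = -1
p=1,j=0: odd sum, total = (-1)-0 = -1
p=1,j=1: even sum, total = (-1)+1 = 0
p=1,j=2: odd sum, total = 0-2 = -2
p=1,j=3: even sum, total = (-2)+3 = 1
p=2,j=0: even sum, total = 1+0 = 1
p=2,j=1: odd sum, total = 1-1 = 0
p=2,j=2: even sum, total = 0+4 = 4
p=2,j=3: odd sum, total = 4-3 = 1
p=2,j=4: even sum, total = 1+8 = 9

9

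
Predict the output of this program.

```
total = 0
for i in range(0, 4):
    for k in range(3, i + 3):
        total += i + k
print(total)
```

i=1,k=3: total = 0+4 = 4
i=2,k=3: total = 4+5 = 9
i=2,k=4: total = 9+6 = 15
i=3,k=3: total = 15+6 = 21
i=3,k=4: total = 21+7 = 28
i=3,k=5: total = 28+8 = 36

36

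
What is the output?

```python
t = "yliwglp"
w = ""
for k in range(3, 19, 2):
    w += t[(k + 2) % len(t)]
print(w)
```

lyigplwl

k=3: add t[5]='l' → 'l'
k=5: add t[0]='y' → 'ly'
k=7: add t[2]='i' → 'lyi'
k=9: add t[4]='g' → 'lyig'
k=11: add t[6]='p' → 'lyigp'
k=13: add t[1]='l' → 'lyigpl'
k=15: add t[3]='w' → 'lyigplw'
k=17: add t[5]='l' → 'lyigplwl'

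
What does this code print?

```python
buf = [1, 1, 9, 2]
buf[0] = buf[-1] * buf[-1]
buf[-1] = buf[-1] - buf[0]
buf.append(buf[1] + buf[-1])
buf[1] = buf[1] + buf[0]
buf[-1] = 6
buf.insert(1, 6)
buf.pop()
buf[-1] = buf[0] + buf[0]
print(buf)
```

buf[0] = buf[-1]*buf[-1] = 2*2 = 4 → [4, 1, 9, 2]
buf[-1] = buf[-1]-buf[0] = 2-4 = -2 → [4, 1, 9, -2]
append buf[1]+buf[-1] = 1+(-2) = -1 → [4, 1, 9, -2, -1]
buf[1] = buf[1]+buf[0] = 1+4 = 5 → [4, 5, 9, -2, -1]
buf[-1] = 6 → [4, 5, 9, -2, 6]
insert 6 at 1 → [4, 6, 5, 9, -2, 6]
pop() removes 6 → [4, 6, 5, 9, -2]
buf[-1] = buf[0]+buf[0] = 4+4 = 8 → [4, 6, 5, 9, 8]

[4, 6, 5, 9, 8]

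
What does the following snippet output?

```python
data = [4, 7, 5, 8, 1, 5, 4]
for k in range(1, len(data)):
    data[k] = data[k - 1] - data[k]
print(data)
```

k=1: data[1] = 4-7 = -3 → [4, -3, 5, 8, 1, 5, 4]
k=2: data[2] = (-3)-5 = -8 → [4, -3, -8, 8, 1, 5, 4]
k=3: data[3] = (-8)-8 = -16 → [4, -3, -8, -16, 1, 5, 4]
k=4: data[4] = (-16)-1 = -17 → [4, -3, -8, -16, -17, 5, 4]
k=5: data[5] = (-17)-5 = -22 → [4, -3, -8, -16, -17, -22, 4]
k=6: data[6] = (-22)-4 = -26 → [4, -3, -8, -16, -17, -22, -26]

[4, -3, -8, -16, -17, -22, -26]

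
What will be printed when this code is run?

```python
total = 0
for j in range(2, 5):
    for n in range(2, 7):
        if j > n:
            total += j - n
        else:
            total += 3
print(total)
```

j=2,n=2: not 2>2, total = 0+3 = 3
j=2,n=3: not 2>3, total = 3+3 = 6
j=2,n=4: not 2>4, total = 6+3 = 9
j=2,n=5: not 2>5, total = 9+3 = 12
j=2,n=6: not 2>6, total = 12+3 = 15
j=3,n=2: 3>2, total = 15+1 = 16
j=3,n=3: not 3>3, total = 16+3 = 19
j=3,n=4: not 3>4, total = 19+3 = 22
j=3,n=5: not 3>5, total = 22+3 = 25
j=3,n=6: not 3>6, total = 25+3 = 28
j=4,n=2: 4>2, total = 28+2 = 30
j=4,n=3: 4>3, total = 30+1 = 31
j=4,n=4: not 4>4, total = 31+3 = 34
j=4,n=5: not 4>5, total = 34+3 = 37
j=4,n=6: not 4>6, total = 37+3 = 40

40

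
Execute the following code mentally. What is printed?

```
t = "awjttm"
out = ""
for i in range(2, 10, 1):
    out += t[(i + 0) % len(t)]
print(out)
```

i=2: add t[2]='j' → 'j'
i=3: add t[3]='t' → 'jt'
i=4: add t[4]='t' → 'jtt'
i=5: add t[5]='m' → 'jttm'
i=6: add t[0]='a' → 'jttma'
i=7: add t[1]='w' → 'jttmaw'
i=8: add t[2]='j' → 'jttmawj'
i=9: add t[3]='t' → 'jttmawjt'

jttmawjt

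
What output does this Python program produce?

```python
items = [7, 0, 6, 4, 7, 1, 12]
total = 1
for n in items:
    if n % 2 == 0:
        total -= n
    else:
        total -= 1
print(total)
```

n=7: not even, total = 1-1 = 0
n=0: even, total = 0-0 = 0
n=6: even, total = 0-6 = -6
n=4: even, total = (-6)-4 = -10
n=7: not even, total = (-10)-1 = -11
n=1: not even, total = (-11)-1 = -12
n=12: even, total = (-12)-12 = -24

-24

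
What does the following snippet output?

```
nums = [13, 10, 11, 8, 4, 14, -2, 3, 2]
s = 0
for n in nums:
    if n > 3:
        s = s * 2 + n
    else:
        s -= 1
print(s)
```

715

n=13: >3, s = 0*2+13 = 13
n=10: >3, s = 13*2+10 = 36
n=11: >3, s = 36*2+11 = 83
n=8: >3, s = 83*2+8 = 174
n=4: >3, s = 174*2+4 = 352
n=14: >3, s = 352*2+14 = 718
n=-2: not >3, s = 718-1 = 717
n=3: not >3, s = 717-1 = 716
n=2: not >3, s = 716-1 = 715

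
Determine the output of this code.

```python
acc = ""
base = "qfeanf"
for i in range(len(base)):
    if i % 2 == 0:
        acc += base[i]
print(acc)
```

qen

i=0: add 'q' → 'q'
i=1: skip
i=2: add 'e' → 'qe'
i=3: skip
i=4: add 'n' → 'qen'
i=5: skip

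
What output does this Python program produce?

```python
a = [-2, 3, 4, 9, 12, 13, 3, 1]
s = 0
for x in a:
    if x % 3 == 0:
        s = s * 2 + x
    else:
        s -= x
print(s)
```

60

x=-2: not %3==0, s = 0-(-2) = 2
x=3: %3==0, s = 2*2+3 = 7
x=4: not %3==0, s = 7-4 = 3
x=9: %3==0, s = 3*2+9 = 15
x=12: %3==0, s = 15*2+12 = 42
x=13: not %3==0, s = 42-13 = 29
x=3: %3==0, s = 29*2+3 = 61
x=1: not %3==0, s = 61-1 = 60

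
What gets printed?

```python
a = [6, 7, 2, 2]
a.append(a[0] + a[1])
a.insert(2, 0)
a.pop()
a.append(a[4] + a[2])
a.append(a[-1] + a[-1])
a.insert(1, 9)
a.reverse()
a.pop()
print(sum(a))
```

append a[0]+a[1] = 6+7 = 13 → [6, 7, 2, 2, 13]
insert 0 at 2 → [6, 7, 0, 2, 2, 13]
pop() removes 13 → [6, 7, 0, 2, 2]
append a[4]+a[2] = 2+0 = 2 → [6, 7, 0, 2, 2, 2]
append a[-1]+a[-1] = 2+2 = 4 → [6, 7, 0, 2, 2, 2, 4]
insert 9 at 1 → [6, 9, 7, 0, 2, 2, 2, 4]
reverse → [4, 2, 2, 2, 0, 7, 9, 6]
pop() removes 6 → [4, 2, 2, 2, 0, 7, 9]
sum = 26

26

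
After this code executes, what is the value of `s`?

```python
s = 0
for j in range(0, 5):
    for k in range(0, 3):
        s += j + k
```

45

j=0,k=0: s = 0+0 = 0
j=0,k=1: s = 0+1 = 1
j=0,k=2: s = 1+2 = 3
j=1,k=0: s = 3+1 = 4
j=1,k=1: s = 4+2 = 6
j=1,k=2: s = 6+3 = 9
j=2,k=0: s = 9+2 = 11
j=2,k=1: s = 11+3 = 14
j=2,k=2: s = 14+4 = 18
j=3,k=0: s = 18+3 = 21
j=3,k=1: s = 21+4 = 25
j=3,k=2: s = 25+5 = 30
j=4,k=0: s = 30+4 = 34
j=4,k=1: s = 34+5 = 39
j=4,k=2: s = 39+6 = 45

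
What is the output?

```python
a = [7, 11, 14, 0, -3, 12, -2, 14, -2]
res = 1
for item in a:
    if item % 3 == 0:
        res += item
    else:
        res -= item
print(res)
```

item=7: not %3==0, res = 1-7 = -6
item=11: not %3==0, res = (-6)-11 = -17
item=14: not %3==0, res = (-17)-14 = -31
item=0: %3==0, res = (-31)+0 = -31
item=-3: %3==0, res = (-31)+(-3) = -34
item=12: %3==0, res = (-34)+12 = -22
item=-2: not %3==0, res = (-22)-(-2) = -20
item=14: not %3==0, res = (-20)-14 = -34
item=-2: not %3==0, res = (-34)-(-2) = -32

-32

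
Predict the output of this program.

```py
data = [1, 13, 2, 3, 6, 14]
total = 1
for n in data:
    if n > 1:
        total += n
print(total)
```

n=1: not >1
n=13: >1, total = 1+13 = 14
n=2: >1, total = 14+2 = 16
n=3: >1, total = 16+3 = 19
n=6: >1, total = 19+6 = 25
n=14: >1, total = 25+14 = 39

39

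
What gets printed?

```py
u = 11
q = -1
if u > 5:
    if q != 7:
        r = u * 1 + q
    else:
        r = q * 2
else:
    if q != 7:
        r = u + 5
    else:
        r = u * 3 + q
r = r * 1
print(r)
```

10

u=11, q=-1
u > 5 is True; q != 7 is True
→ r = u * 1 + q = 10
r = 10*1 = 10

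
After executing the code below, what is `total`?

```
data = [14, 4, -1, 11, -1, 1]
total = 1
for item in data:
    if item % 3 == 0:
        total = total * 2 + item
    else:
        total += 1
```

item=14: not %3==0, total = 1+1 = 2
item=4: not %3==0, total = 2+1 = 3
item=-1: not %3==0, total = 3+1 = 4
item=11: not %3==0, total = 4+1 = 5
item=-1: not %3==0, total = 5+1 = 6
item=1: not %3==0, total = 6+1 = 7

7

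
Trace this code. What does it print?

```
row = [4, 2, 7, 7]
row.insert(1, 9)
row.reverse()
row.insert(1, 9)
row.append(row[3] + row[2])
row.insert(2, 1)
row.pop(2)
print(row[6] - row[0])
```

insert 9 at 1 → [4, 9, 2, 7, 7]
reverse → [7, 7, 2, 9, 4]
insert 9 at 1 → [7, 9, 7, 2, 9, 4]
append row[3]+row[2] = 2+7 = 9 → [7, 9, 7, 2, 9, 4, 9]
insert 1 at 2 → [7, 9, 1, 7, 2, 9, 4, 9]
pop(2) removes 1 → [7, 9, 7, 2, 9, 4, 9]
row[6]-row[0] = 9-7 = 2

2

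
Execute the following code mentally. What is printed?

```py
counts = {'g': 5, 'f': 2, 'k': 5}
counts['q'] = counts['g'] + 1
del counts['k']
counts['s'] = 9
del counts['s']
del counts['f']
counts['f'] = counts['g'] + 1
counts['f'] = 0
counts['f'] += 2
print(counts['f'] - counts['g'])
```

-3

counts['q'] = counts['g']+1 = 6 → {'g': 5, 'f': 2, 'k': 5, 'q': 6}
del 'k' → {'g': 5, 'f': 2, 'q': 6}
counts['s'] = 9 → {'g': 5, 'f': 2, 'q': 6, 's': 9}
del 's' → {'g': 5, 'f': 2, 'q': 6}
del 'f' → {'g': 5, 'q': 6}
counts['f'] = counts['g']+1 = 6 → {'g': 5, 'q': 6, 'f': 6}
counts['f'] = 0 → {'g': 5, 'q': 6, 'f': 0}
counts['f'] = 0+2 = 2 → {'g': 5, 'q': 6, 'f': 2}
counts['f']-counts['g'] = 2-5 = -3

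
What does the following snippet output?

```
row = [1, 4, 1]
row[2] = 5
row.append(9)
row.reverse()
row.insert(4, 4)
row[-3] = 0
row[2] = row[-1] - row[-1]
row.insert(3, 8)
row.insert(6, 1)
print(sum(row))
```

row[2] = 5 → [1, 4, 5]
append 9 → [1, 4, 5, 9]
reverse → [9, 5, 4, 1]
insert 4 at 4 → [9, 5, 4, 1, 4]
row[-3] = 0 → [9, 5, 0, 1, 4]
row[2] = row[-1]-row[-1] = 4-4 = 0 → [9, 5, 0, 1, 4]
insert 8 at 3 → [9, 5, 0, 8, 1, 4]
insert 1 at 6 → [9, 5, 0, 8, 1, 4, 1]
sum = 28

28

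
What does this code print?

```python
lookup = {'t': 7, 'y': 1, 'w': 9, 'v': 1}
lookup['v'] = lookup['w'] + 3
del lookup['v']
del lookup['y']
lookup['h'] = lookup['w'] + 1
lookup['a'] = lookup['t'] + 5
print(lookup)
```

lookup['v'] = lookup['w']+3 = 12 → {'t': 7, 'y': 1, 'w': 9, 'v': 12}
del 'v' → {'t': 7, 'y': 1, 'w': 9}
del 'y' → {'t': 7, 'w': 9}
lookup['h'] = lookup['w']+1 = 10 → {'t': 7, 'w': 9, 'h': 10}
lookup['a'] = lookup['t']+5 = 12 → {'t': 7, 'w': 9, 'h': 10, 'a': 12}

{'t': 7, 'w': 9, 'h': 10, 'a': 12}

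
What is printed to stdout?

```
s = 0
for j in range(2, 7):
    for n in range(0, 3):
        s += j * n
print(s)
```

j=2,n=0: s = 0+0 = 0
j=2,n=1: s = 0+2 = 2
j=2,n=2: s = 2+4 = 6
j=3,n=0: s = 6+0 = 6
j=3,n=1: s = 6+3 = 9
j=3,n=2: s = 9+6 = 15
j=4,n=0: s = 15+0 = 15
j=4,n=1: s = 15+4 = 19
j=4,n=2: s = 19+8 = 27
j=5,n=0: s = 27+0 = 27
j=5,n=1: s = 27+5 = 32
j=5,n=2: s = 32+10 = 42
j=6,n=0: s = 42+0 = 42
j=6,n=1: s = 42+6 = 48
j=6,n=2: s = 48+12 = 60

60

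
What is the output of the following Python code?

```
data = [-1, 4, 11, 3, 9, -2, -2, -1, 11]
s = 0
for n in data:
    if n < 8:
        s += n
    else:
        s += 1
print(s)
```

4

n=-1: <8, s = 0+(-1) = -1
n=4: <8, s = (-1)+4 = 3
n=11: not <8, s = 3+1 = 4
n=3: <8, s = 4+3 = 7
n=9: not <8, s = 7+1 = 8
n=-2: <8, s = 8+(-2) = 6
n=-2: <8, s = 6+(-2) = 4
n=-1: <8, s = 4+(-1) = 3
n=11: not <8, s = 3+1 = 4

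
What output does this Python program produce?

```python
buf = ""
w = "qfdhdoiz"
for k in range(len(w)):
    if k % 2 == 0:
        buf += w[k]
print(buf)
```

qddi

k=0: add 'q' → 'q'
k=1: skip
k=2: add 'd' → 'qd'
k=3: skip
k=4: add 'd' → 'qdd'
k=5: skip
k=6: add 'i' → 'qddi'
k=7: skip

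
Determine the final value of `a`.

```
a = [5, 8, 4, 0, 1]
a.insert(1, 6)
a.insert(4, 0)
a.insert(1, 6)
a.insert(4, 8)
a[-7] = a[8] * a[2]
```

insert 6 at 1 → [5, 6, 8, 4, 0, 1]
insert 0 at 4 → [5, 6, 8, 4, 0, 0, 1]
insert 6 at 1 → [5, 6, 6, 8, 4, 0, 0, 1]
insert 8 at 4 → [5, 6, 6, 8, 8, 4, 0, 0, 1]
a[-7] = a[8]*a[2] = 1*6 = 6 → [5, 6, 6, 8, 8, 4, 0, 0, 1]

[5, 6, 6, 8, 8, 4, 0, 0, 1]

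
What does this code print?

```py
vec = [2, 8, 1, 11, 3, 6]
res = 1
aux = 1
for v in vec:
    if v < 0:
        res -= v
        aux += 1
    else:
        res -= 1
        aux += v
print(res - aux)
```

-37

v=2: not <0, res = 1-1 = 0; aux=3
v=8: not <0, res = 0-1 = -1; aux=11
v=1: not <0, res = (-1)-1 = -2; aux=12
v=11: not <0, res = (-2)-1 = -3; aux=23
v=3: not <0, res = (-3)-1 = -4; aux=26
v=6: not <0, res = (-4)-1 = -5; aux=32
res-aux = (-5)-32 = -37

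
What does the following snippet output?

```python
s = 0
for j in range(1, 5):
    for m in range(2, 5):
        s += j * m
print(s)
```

90

j=1,m=2: s = 0+2 = 2
j=1,m=3: s = 2+3 = 5
j=1,m=4: s = 5+4 = 9
j=2,m=2: s = 9+4 = 13
j=2,m=3: s = 13+6 = 19
j=2,m=4: s = 19+8 = 27
j=3,m=2: s = 27+6 = 33
j=3,m=3: s = 33+9 = 42
j=3,m=4: s = 42+12 = 54
j=4,m=2: s = 54+8 = 62
j=4,m=3: s = 62+12 = 74
j=4,m=4: s = 74+16 = 90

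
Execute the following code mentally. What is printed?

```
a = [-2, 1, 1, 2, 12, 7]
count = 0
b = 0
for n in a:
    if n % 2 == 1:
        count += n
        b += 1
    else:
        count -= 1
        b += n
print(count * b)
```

90

n=-2: not odd, count = 0-1 = -1; b=-2
n=1: odd, count = (-1)+1 = 0; b=-1
n=1: odd, count = 0+1 = 1; b=0
n=2: not odd, count = 1-1 = 0; b=2
n=12: not odd, count = 0-1 = -1; b=14
n=7: odd, count = (-1)+7 = 6; b=15
count*b = 6*15 = 90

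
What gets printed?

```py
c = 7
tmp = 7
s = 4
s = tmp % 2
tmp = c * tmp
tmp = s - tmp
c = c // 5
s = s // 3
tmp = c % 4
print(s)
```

0

s = 7%2 = 1
tmp = 7*7 = 49
tmp = 1-49 = -48
c = 7//5 = 1
s = 1//3 = 0
tmp = 1%4 = 1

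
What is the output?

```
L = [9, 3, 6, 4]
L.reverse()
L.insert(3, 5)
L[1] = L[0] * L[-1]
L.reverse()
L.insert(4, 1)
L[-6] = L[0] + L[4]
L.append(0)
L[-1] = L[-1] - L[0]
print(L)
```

[10, 5, 3, 36, 1, 4, -10]

reverse → [4, 6, 3, 9]
insert 5 at 3 → [4, 6, 3, 5, 9]
L[1] = L[0]*L[-1] = 4*9 = 36 → [4, 36, 3, 5, 9]
reverse → [9, 5, 3, 36, 4]
insert 1 at 4 → [9, 5, 3, 36, 1, 4]
L[-6] = L[0]+L[4] = 9+1 = 10 → [10, 5, 3, 36, 1, 4]
append 0 → [10, 5, 3, 36, 1, 4, 0]
L[-1] = L[-1]-L[0] = 0-10 = -10 → [10, 5, 3, 36, 1, 4, -10]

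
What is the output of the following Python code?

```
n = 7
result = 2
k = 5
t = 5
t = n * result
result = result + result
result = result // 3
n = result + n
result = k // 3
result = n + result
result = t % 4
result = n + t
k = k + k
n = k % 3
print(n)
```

1

t = 7*2 = 14
result = 2+2 = 4
result = 4//3 = 1
n = 1+7 = 8
result = 5//3 = 1
result = 8+1 = 9
result = 14%4 = 2
result = 8+14 = 22
k = 5+5 = 10
n = 10%3 = 1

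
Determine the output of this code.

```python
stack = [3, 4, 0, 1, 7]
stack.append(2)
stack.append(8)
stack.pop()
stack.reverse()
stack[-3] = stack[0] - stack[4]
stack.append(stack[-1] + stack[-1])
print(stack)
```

append 2 → [3, 4, 0, 1, 7, 2]
append 8 → [3, 4, 0, 1, 7, 2, 8]
pop() removes 8 → [3, 4, 0, 1, 7, 2]
reverse → [2, 7, 1, 0, 4, 3]
stack[-3] = stack[0]-stack[4] = 2-4 = -2 → [2, 7, 1, -2, 4, 3]
append stack[-1]+stack[-1] = 3+3 = 6 → [2, 7, 1, -2, 4, 3, 6]

[2, 7, 1, -2, 4, 3, 6]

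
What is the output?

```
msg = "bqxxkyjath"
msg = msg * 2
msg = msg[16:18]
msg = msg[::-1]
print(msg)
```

repeat ×2 → 'bqxxkyjathbqxxkyjath'
slice [16:18] → 'ja'
reverse → 'aj'

aj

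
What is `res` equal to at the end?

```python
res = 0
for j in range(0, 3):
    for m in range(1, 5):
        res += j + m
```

42

j=0,m=1: res = 0+1 = 1
j=0,m=2: res = 1+2 = 3
j=0,m=3: res = 3+3 = 6
j=0,m=4: res = 6+4 = 10
j=1,m=1: res = 10+2 = 12
j=1,m=2: res = 12+3 = 15
j=1,m=3: res = 15+4 = 19
j=1,m=4: res = 19+5 = 24
j=2,m=1: res = 24+3 = 27
j=2,m=2: res = 27+4 = 31
j=2,m=3: res = 31+5 = 36
j=2,m=4: res = 36+6 = 42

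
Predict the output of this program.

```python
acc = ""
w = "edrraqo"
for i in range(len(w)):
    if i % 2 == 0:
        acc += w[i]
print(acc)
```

i=0: add 'e' → 'e'
i=1: skip
i=2: add 'r' → 'er'
i=3: skip
i=4: add 'a' → 'era'
i=5: skip
i=6: add 'o' → 'erao'

erao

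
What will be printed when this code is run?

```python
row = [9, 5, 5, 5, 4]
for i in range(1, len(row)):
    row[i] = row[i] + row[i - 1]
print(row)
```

[9, 14, 19, 24, 28]

i=1: row[1] = 5+9 = 14 → [9, 14, 5, 5, 4]
i=2: row[2] = 5+14 = 19 → [9, 14, 19, 5, 4]
i=3: row[3] = 5+19 = 24 → [9, 14, 19, 24, 4]
i=4: row[4] = 4+24 = 28 → [9, 14, 19, 24, 28]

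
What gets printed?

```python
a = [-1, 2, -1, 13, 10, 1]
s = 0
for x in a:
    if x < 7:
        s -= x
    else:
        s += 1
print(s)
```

1

x=-1: <7, s = 0-(-1) = 1
x=2: <7, s = 1-2 = -1
x=-1: <7, s = (-1)-(-1) = 0
x=13: not <7, s = 0+1 = 1
x=10: not <7, s = 1+1 = 2
x=1: <7, s = 2-1 = 1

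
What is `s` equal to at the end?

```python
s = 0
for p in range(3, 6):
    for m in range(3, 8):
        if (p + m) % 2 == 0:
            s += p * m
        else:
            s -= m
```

p=3,m=3: even sum, s = 0+9 = 9
p=3,m=4: odd sum, s = 9-4 = 5
p=3,m=5: even sum, s = 5+15 = 20
p=3,m=6: odd sum, s = 20-6 = 14
p=3,m=7: even sum, s = 14+21 = 35
p=4,m=3: odd sum, s = 35-3 = 32
p=4,m=4: even sum, s = 32+16 = 48
p=4,m=5: odd sum, s = 48-5 = 43
p=4,m=6: even sum, s = 43+24 = 67
p=4,m=7: odd sum, s = 67-7 = 60
p=5,m=3: even sum, s = 60+15 = 75
p=5,m=4: odd sum, s = 75-4 = 71
p=5,m=5: even sum, s = 71+25 = 96
p=5,m=6: odd sum, s = 96-6 = 90
p=5,m=7: even sum, s = 90+35 = 125

125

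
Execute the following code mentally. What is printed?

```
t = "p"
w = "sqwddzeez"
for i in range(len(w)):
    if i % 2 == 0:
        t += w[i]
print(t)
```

pswdez

i=0: add 's' → 'ps'
i=1: skip
i=2: add 'w' → 'psw'
i=3: skip
i=4: add 'd' → 'pswd'
i=5: skip
i=6: add 'e' → 'pswde'
i=7: skip
i=8: add 'z' → 'pswdez'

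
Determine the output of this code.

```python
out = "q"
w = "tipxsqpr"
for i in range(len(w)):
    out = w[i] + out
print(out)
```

rpqsxpitq

i=0: prepend 't' → 'tq'
i=1: prepend 'i' → 'itq'
i=2: prepend 'p' → 'pitq'
i=3: prepend 'x' → 'xpitq'
i=4: prepend 's' → 'sxpitq'
i=5: prepend 'q' → 'qsxpitq'
i=6: prepend 'p' → 'pqsxpitq'
i=7: prepend 'r' → 'rpqsxpitq'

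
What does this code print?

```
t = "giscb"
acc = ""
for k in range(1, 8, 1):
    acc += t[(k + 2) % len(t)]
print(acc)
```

k=1: add t[3]='c' → 'c'
k=2: add t[4]='b' → 'cb'
k=3: add t[0]='g' → 'cbg'
k=4: add t[1]='i' → 'cbgi'
k=5: add t[2]='s' → 'cbgis'
k=6: add t[3]='c' → 'cbgisc'
k=7: add t[4]='b' → 'cbgiscb'

cbgiscb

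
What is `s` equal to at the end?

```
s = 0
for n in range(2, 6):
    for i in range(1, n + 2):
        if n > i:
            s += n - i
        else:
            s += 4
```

n=2,i=1: 2>1, s = 0+1 = 1
n=2,i=2: not 2>2, s = 1+4 = 5
n=2,i=3: not 2>3, s = 5+4 = 9
n=3,i=1: 3>1, s = 9+2 = 11
n=3,i=2: 3>2, s = 11+1 = 12
n=3,i=3: not 3>3, s = 12+4 = 16
n=3,i=4: not 3>4, s = 16+4 = 20
n=4,i=1: 4>1, s = 20+3 = 23
n=4,i=2: 4>2, s = 23+2 = 25
n=4,i=3: 4>3, s = 25+1 = 26
n=4,i=4: not 4>4, s = 26+4 = 30
n=4,i=5: not 4>5, s = 30+4 = 34
n=5,i=1: 5>1, s = 34+4 = 38
n=5,i=2: 5>2, s = 38+3 = 41
n=5,i=3: 5>3, s = 41+2 = 43
n=5,i=4: 5>4, s = 43+1 = 44
n=5,i=5: not 5>5, s = 44+4 = 48
n=5,i=6: not 5>6, s = 48+4 = 52

52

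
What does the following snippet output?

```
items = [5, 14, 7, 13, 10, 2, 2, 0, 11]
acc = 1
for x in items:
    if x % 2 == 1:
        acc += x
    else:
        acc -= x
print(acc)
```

9

x=5: odd, acc = 1+5 = 6
x=14: not odd, acc = 6-14 = -8
x=7: odd, acc = (-8)+7 = -1
x=13: odd, acc = (-1)+13 = 12
x=10: not odd, acc = 12-10 = 2
x=2: not odd, acc = 2-2 = 0
x=2: not odd, acc = 0-2 = -2
x=0: not odd, acc = (-2)-0 = -2
x=11: odd, acc = (-2)+11 = 9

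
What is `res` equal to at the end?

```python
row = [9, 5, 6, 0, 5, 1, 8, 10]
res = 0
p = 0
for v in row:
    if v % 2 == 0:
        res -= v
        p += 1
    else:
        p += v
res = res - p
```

v=9: not even; p=9
v=5: not even; p=14
v=6: even, res = 0-6 = -6; p=15
v=0: even, res = (-6)-0 = -6; p=16
v=5: not even; p=21
v=1: not even; p=22
v=8: even, res = (-6)-8 = -14; p=23
v=10: even, res = (-14)-10 = -24; p=24
res-p = (-24)-24 = -48

-48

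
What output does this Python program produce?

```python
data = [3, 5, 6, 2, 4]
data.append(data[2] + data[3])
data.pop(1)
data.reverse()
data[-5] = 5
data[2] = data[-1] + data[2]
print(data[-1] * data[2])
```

append data[2]+data[3] = 6+2 = 8 → [3, 5, 6, 2, 4, 8]
pop(1) removes 5 → [3, 6, 2, 4, 8]
reverse → [8, 4, 2, 6, 3]
data[-5] = 5 → [5, 4, 2, 6, 3]
data[2] = data[-1]+data[2] = 3+2 = 5 → [5, 4, 5, 6, 3]
data[-1]*data[2] = 3*5 = 15

15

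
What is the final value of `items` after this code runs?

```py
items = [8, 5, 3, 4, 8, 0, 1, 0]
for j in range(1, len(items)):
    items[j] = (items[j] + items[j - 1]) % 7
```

[8, 6, 2, 6, 0, 0, 1, 1]

j=1: items[1] = (5+8)%7 = 6 → [8, 6, 3, 4, 8, 0, 1, 0]
j=2: items[2] = (3+6)%7 = 2 → [8, 6, 2, 4, 8, 0, 1, 0]
j=3: items[3] = (4+2)%7 = 6 → [8, 6, 2, 6, 8, 0, 1, 0]
j=4: items[4] = (8+6)%7 = 0 → [8, 6, 2, 6, 0, 0, 1, 0]
j=5: items[5] = (0+0)%7 = 0 → [8, 6, 2, 6, 0, 0, 1, 0]
j=6: items[6] = (1+0)%7 = 1 → [8, 6, 2, 6, 0, 0, 1, 0]
j=7: items[7] = (0+1)%7 = 1 → [8, 6, 2, 6, 0, 0, 1, 1]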